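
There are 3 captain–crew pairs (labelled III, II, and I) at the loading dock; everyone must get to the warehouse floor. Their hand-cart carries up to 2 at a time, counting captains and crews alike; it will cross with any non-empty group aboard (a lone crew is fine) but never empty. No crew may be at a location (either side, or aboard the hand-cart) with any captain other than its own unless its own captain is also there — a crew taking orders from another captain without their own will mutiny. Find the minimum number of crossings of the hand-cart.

Counting alone: each trip to the warehouse floor takes at most 2 across and each return brings at least 1 back, so after t trips out (and t−1 returns) at most 2t − (t−1) of the 6 are across; that first reaches 6 at t = 5, so at least 9 crossings are needed.
The safety rule pushes this higher. Following every safe sequence of crossings, the most of the 6 that can be at the warehouse floor as the hand-cart arrives there on crossing 9 is 5 — never all 6.
So no plan with fewer than 11 crossings exists, and this one achieves 11:
1. captain III and crew III cross → the warehouse floor.
2. captain III crosses ← the loading dock.
3. crew I and crew II cross → the warehouse floor.
4. crew III crosses ← the loading dock.
5. captain I and captain II cross → the warehouse floor.
6. captain II and crew II cross ← the loading dock.
7. captain II and captain III cross → the warehouse floor.
8. crew I crosses ← the loading dock.
9. crew II and crew III cross → the warehouse floor.
10. captain I crosses ← the loading dock.
11. captain I and crew I cross → the warehouse floor.

11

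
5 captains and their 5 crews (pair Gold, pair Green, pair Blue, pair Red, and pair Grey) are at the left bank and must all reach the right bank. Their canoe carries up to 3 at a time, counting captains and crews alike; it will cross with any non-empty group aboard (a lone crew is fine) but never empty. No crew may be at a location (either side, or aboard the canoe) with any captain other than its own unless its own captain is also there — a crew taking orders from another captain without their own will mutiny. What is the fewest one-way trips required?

Counting alone: each trip to the right bank takes at most 3 across and each return brings at least 1 back, so after t trips out (and t−1 returns) at most 3t − (t−1) of the 10 are across; that first reaches 10 at t = 5, so at least 9 crossings are needed.
The safety rule pushes this higher. Following every safe sequence of crossings, the most of the 10 that can be at the right bank as the canoe arrives there on crossing 9 is 9 — never all 10.
So no plan with fewer than 11 crossings exists, and this one achieves 11:
1. captain Gold and crew Gold cross → the right bank.
2. captain Gold crosses ← the left bank.
3. crew Blue, crew Green, and crew Red cross → the right bank.
4. crew Gold crosses ← the left bank.
5. captain Blue, captain Green, and captain Red cross → the right bank.
6. captain Green and crew Green cross ← the left bank.
7. captain Gold, captain Green, and captain Grey cross → the right bank.
8. crew Blue crosses ← the left bank.
9. crew Gold and crew Green cross → the right bank.
10. crew Gold crosses ← the left bank.
11. crew Blue, crew Gold, and crew Grey cross → the right bank.

11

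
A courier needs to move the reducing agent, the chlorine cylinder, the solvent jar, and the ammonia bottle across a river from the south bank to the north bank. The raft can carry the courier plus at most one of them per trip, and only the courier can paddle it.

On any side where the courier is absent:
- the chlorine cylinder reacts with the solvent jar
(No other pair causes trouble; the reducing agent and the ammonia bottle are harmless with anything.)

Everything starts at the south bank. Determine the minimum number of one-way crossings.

Counting alone: the courier can take at most 1 across per trip to the north bank, so moving all 4 needs at least 4 loaded trips out, with a return between consecutive ones — at least 7 crossings.
The plan below uses exactly 7 crossings, so it is optimal:
1. Courier goes to the north bank with the chlorine cylinder.
2. Courier goes back to the south bank alone.
3. Courier goes to the north bank with the reducing agent.
4. Courier goes back to the south bank alone.
5. Courier goes to the north bank with the ammonia bottle.
6. Courier goes back to the south bank alone.
7. Courier goes to the north bank with the solvent jar.

7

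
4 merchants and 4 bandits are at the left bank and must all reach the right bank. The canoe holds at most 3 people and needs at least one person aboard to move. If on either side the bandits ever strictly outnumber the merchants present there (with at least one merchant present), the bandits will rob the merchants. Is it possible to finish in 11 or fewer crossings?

Yes — this plan uses 9 crossings (≤ 11):
1. 2 bandits → the right bank.  (the left bank: 4M 2B; the right bank: 0M 2B)
2. 1 bandit ← the left bank.  (the left bank: 4M 3B; the right bank: 0M 1B)
3. 3 bandits → the right bank.  (the left bank: 4M 0B; the right bank: 0M 4B)
4. 1 bandit ← the left bank.  (the left bank: 4M 1B; the right bank: 0M 3B)
5. 3 merchants → the right bank.  (the left bank: 1M 1B; the right bank: 3M 3B)
6. 1 merchant and 1 bandit ← the left bank.  (the left bank: 2M 2B; the right bank: 2M 2B)
7. 2 merchants → the right bank.  (the left bank: 0M 2B; the right bank: 4M 2B)
8. 1 bandit ← the left bank.  (the left bank: 0M 3B; the right bank: 4M 1B)
9. 3 bandits → the right bank.  (the left bank: 0M 0B; the right bank: 4M 4B)

Yes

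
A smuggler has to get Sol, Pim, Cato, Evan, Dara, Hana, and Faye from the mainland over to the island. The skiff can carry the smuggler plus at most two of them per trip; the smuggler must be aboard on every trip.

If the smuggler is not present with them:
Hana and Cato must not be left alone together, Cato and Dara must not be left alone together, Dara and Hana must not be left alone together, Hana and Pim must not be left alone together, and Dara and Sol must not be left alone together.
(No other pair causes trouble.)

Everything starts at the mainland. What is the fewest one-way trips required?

11

Counting alone: the smuggler can take at most 2 across per trip to the island, so moving all 7 needs at least 4 loaded trips out, with a return between consecutive ones — at least 7 crossings.
The safety rule pushes this higher. Following every safe sequence of crossings, the most of the 7 that can be at the island as the skiff arrives there on crossings 7, 9 is 5, 6 respectively — never all 7.
So no plan with fewer than 11 crossings exists, and this one achieves 11:
1. Smuggler goes to the island with Dara and Hana.
2. Smuggler goes back to the mainland with Dara.
3. Smuggler goes to the island with Cato and Sol.
4. Smuggler goes back to the mainland with Cato.
5. Smuggler goes to the island with Cato and Pim.
6. Smuggler goes back to the mainland with Hana.
7. Smuggler goes to the island with Dara and Evan.
8. Smuggler goes back to the mainland with Dara.
9. Smuggler goes to the island with Dara and Faye.
10. Smuggler goes back to the mainland with Dara.
11. Smuggler goes to the island with Dara and Hana.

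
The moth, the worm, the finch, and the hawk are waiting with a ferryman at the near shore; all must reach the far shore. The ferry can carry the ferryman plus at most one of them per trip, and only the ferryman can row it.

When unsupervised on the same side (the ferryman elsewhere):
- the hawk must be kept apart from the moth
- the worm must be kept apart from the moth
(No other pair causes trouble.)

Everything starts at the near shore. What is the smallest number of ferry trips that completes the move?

9

Counting alone: the ferryman can take at most 1 across per trip to the far shore, so moving all 4 needs at least 4 loaded trips out, with a return between consecutive ones — at least 7 crossings.
The safety rule pushes this higher. Following every safe sequence of crossings, the most of the 4 that can be at the far shore as the ferry arrives there on crossing 7 is 3 — never all 4.
So no plan with fewer than 9 crossings exists, and this one achieves 9:
1. Ferryman goes to the far shore with the moth.
2. Ferryman goes back to the near shore alone.
3. Ferryman goes to the far shore with the worm.
4. Ferryman goes back to the near shore with the moth.
5. Ferryman goes to the far shore with the hawk.
6. Ferryman goes back to the near shore alone.
7. Ferryman goes to the far shore with the finch.
8. Ferryman goes back to the near shore alone.
9. Ferryman goes to the far shore with the moth.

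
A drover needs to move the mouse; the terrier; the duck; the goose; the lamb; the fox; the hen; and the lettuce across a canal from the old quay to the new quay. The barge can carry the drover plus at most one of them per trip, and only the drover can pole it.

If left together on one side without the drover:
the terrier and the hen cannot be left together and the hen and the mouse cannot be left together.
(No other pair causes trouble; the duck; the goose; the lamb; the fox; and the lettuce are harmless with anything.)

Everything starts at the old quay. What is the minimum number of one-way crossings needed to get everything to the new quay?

17

Counting alone: the drover can take at most 1 across per trip to the new quay, so moving all 8 needs at least 8 loaded trips out, with a return between consecutive ones — at least 15 crossings.
The safety rule pushes this higher. Following every safe sequence of crossings, the most of the 8 that can be at the new quay as the barge arrives there on crossing 15 is 7 — never all 8.
So no plan with fewer than 17 crossings exists, and this one achieves 17:
1. Drover goes to the new quay with the hen.  [the old quay: the duck, the fox, the goose, the lamb, the lettuce, the mouse, the terrier | the new quay: the hen]
2. Drover goes back to the old quay alone.  [the old quay: the duck, the fox, the goose, the lamb, the lettuce, the mouse, the terrier | the new quay: the hen]
3. Drover goes to the new quay with the mouse.  [the old quay: the duck, the fox, the goose, the lamb, the lettuce, the terrier | the new quay: the hen, the mouse]
4. Drover goes back to the old quay with the hen.  [the old quay: the duck, the fox, the goose, the hen, the lamb, the lettuce, the terrier | the new quay: the mouse]
5. Drover goes to the new quay with the terrier.  [the old quay: the duck, the fox, the goose, the hen, the lamb, the lettuce | the new quay: the mouse, the terrier]
6. Drover goes back to the old quay alone.  [the old quay: the duck, the fox, the goose, the hen, the lamb, the lettuce | the new quay: the mouse, the terrier]
7. Drover goes to the new quay with the duck.  [the old quay: the fox, the goose, the hen, the lamb, the lettuce | the new quay: the duck, the mouse, the terrier]
8. Drover goes back to the old quay alone.  [the old quay: the fox, the goose, the hen, the lamb, the lettuce | the new quay: the duck, the mouse, the terrier]
9. Drover goes to the new quay with the goose.  [the old quay: the fox, the hen, the lamb, the lettuce | the new quay: the duck, the goose, the mouse, the terrier]
10. Drover goes back to the old quay alone.  [the old quay: the fox, the hen, the lamb, the lettuce | the new quay: the duck, the goose, the mouse, the terrier]
11. Drover goes to the new quay with the lamb.  [the old quay: the fox, the hen, the lettuce | the new quay: the duck, the goose, the lamb, the mouse, the terrier]
12. Drover goes back to the old quay alone.  [the old quay: the fox, the hen, the lettuce | the new quay: the duck, the goose, the lamb, the mouse, the terrier]
13. Drover goes to the new quay with the fox.  [the old quay: the hen, the lettuce | the new quay: the duck, the fox, the goose, the lamb, the mouse, the terrier]
14. Drover goes back to the old quay alone.  [the old quay: the hen, the lettuce | the new quay: the duck, the fox, the goose, the lamb, the mouse, the terrier]
15. Drover goes to the new quay with the lettuce.  [the old quay: the hen | the new quay: the duck, the fox, the goose, the lamb, the lettuce, the mouse, the terrier]
16. Drover goes back to the old quay alone.  [the old quay: the hen | the new quay: the duck, the fox, the goose, the lamb, the lettuce, the mouse, the terrier]
17. Drover goes to the new quay with the hen.  [the old quay: — | the new quay: the duck, the fox, the goose, the hen, the lamb, the lettuce, the mouse, the terrier]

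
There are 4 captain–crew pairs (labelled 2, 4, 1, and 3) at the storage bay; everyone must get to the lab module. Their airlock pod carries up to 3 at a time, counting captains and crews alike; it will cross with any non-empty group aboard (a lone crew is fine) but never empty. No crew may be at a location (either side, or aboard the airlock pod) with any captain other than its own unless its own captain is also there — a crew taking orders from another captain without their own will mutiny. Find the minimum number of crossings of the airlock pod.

Counting alone: each trip to the lab module takes at most 3 across and each return brings at least 1 back, so after t trips out (and t−1 returns) at most 3t − (t−1) of the 8 are across; that first reaches 8 at t = 4, so at least 7 crossings are needed.
The safety rule pushes this higher. Following every safe sequence of crossings, the most of the 8 that can be at the lab module as the airlock pod arrives there on crossing 7 is 7 — never all 8.
So no plan with fewer than 9 crossings exists, and this one achieves 9:
1. captain 2 and crew 2 cross → the lab module.
2. captain 2 crosses ← the storage bay.
3. captain 2, captain 4, and crew 4 cross → the lab module.
4. captain 2 and crew 2 cross ← the storage bay.
5. captain 1, captain 2, and captain 3 cross → the lab module.
6. crew 4 crosses ← the storage bay.
7. crew 2 and crew 4 cross → the lab module.
8. crew 2 crosses ← the storage bay.
9. crew 1, crew 2, and crew 3 cross → the lab module.

9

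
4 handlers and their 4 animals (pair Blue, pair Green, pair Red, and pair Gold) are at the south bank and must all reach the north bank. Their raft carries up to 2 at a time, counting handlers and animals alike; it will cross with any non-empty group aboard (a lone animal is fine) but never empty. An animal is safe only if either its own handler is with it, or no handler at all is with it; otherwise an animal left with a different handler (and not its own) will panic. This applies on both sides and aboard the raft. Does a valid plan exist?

Following every safe sequence of crossings from the start, the most of the 8 that can be at the north bank as the raft arrives there on crossings 1, 3, 5 is 2, 3, 4 respectively; the best ever achieved is 4 of 8.
From crossing 7 on, no configuration arises that was not already reachable earlier: only 44 distinct safe configurations (who is on which side, and where the raft is) can ever be reached, none of them has everyone across, and every continuation just revisits them. So no valid plan exists.

No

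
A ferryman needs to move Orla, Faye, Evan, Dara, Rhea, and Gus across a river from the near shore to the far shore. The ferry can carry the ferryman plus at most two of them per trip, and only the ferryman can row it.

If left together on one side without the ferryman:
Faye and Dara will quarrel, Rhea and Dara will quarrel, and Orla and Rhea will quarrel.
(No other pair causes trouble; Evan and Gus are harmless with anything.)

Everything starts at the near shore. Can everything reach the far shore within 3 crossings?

No

Counting alone: the ferryman can take at most 2 across per trip to the far shore, so moving all 6 needs at least 3 loaded trips out, with a return between consecutive ones — at least 5 crossings.
Since 3 < 5, 3 crossings cannot be enough. (The shortest complete plan in fact takes 5:)
1. Ferryman goes to the far shore with Dara and Orla.  [the near shore: Evan, Faye, Gus, Rhea | the far shore: Dara, Orla]
2. Ferryman goes back to the near shore alone.  [the near shore: Evan, Faye, Gus, Rhea | the far shore: Dara, Orla]
3. Ferryman goes to the far shore with Evan and Gus.  [the near shore: Faye, Rhea | the far shore: Dara, Evan, Gus, Orla]
4. Ferryman goes back to the near shore alone.  [the near shore: Faye, Rhea | the far shore: Dara, Evan, Gus, Orla]
5. Ferryman goes to the far shore with Faye and Rhea.  [the near shore: — | the far shore: Dara, Evan, Faye, Gus, Orla, Rhea]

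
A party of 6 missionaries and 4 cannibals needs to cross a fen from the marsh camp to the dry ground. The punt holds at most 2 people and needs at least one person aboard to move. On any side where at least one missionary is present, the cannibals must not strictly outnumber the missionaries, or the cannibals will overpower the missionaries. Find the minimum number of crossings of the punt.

Counting alone: each trip to the dry ground takes at most 2 across and each return brings at least 1 back, so after t trips out (and t−1 returns) at most 2t − (t−1) of the 10 are across; that first reaches 10 at t = 9, so at least 17 crossings are needed.
The plan below uses exactly 17 crossings, so it is optimal:
1. 2 cannibals → the dry ground.  (the marsh camp: 6M 2C; the dry ground: 0M 2C)
2. 1 cannibal ← the marsh camp.  (the marsh camp: 6M 3C; the dry ground: 0M 1C)
3. 2 cannibals → the dry ground.  (the marsh camp: 6M 1C; the dry ground: 0M 3C)
4. 1 cannibal ← the marsh camp.  (the marsh camp: 6M 2C; the dry ground: 0M 2C)
5. 2 missionaries → the dry ground.  (the marsh camp: 4M 2C; the dry ground: 2M 2C)
6. 1 cannibal ← the marsh camp.  (the marsh camp: 4M 3C; the dry ground: 2M 1C)
7. 1 missionary and 1 cannibal → the dry ground.  (the marsh camp: 3M 2C; the dry ground: 3M 2C)
8. 1 cannibal ← the marsh camp.  (the marsh camp: 3M 3C; the dry ground: 3M 1C)
9. 2 cannibals → the dry ground.  (the marsh camp: 3M 1C; the dry ground: 3M 3C)
10. 1 cannibal ← the marsh camp.  (the marsh camp: 3M 2C; the dry ground: 3M 2C)
11. 1 missionary and 1 cannibal → the dry ground.  (the marsh camp: 2M 1C; the dry ground: 4M 3C)
12. 1 cannibal ← the marsh camp.  (the marsh camp: 2M 2C; the dry ground: 4M 2C)
13. 2 cannibals → the dry ground.  (the marsh camp: 2M 0C; the dry ground: 4M 4C)
14. 1 cannibal ← the marsh camp.  (the marsh camp: 2M 1C; the dry ground: 4M 3C)
15. 1 missionary and 1 cannibal → the dry ground.  (the marsh camp: 1M 0C; the dry ground: 5M 4C)
16. 1 cannibal ← the marsh camp.  (the marsh camp: 1M 1C; the dry ground: 5M 3C)
17. 1 missionary and 1 cannibal → the dry ground.  (the marsh camp: 0M 0C; the dry ground: 6M 4C)

17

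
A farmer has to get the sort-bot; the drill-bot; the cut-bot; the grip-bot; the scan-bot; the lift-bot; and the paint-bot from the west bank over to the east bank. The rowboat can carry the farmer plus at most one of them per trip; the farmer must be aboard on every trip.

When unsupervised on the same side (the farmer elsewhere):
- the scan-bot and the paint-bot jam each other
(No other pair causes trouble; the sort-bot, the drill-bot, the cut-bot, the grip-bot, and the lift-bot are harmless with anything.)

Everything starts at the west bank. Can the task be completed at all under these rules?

1. Farmer goes to the east bank with the scan-bot.  [the west bank: the cut-bot, the drill-bot, the grip-bot, the lift-bot, the paint-bot, the sort-bot | the east bank: the scan-bot]
2. Farmer goes back to the west bank alone.  [the west bank: the cut-bot, the drill-bot, the grip-bot, the lift-bot, the paint-bot, the sort-bot | the east bank: the scan-bot]
3. Farmer goes to the east bank with the sort-bot.  [the west bank: the cut-bot, the drill-bot, the grip-bot, the lift-bot, the paint-bot | the east bank: the scan-bot, the sort-bot]
4. Farmer goes back to the west bank alone.  [the west bank: the cut-bot, the drill-bot, the grip-bot, the lift-bot, the paint-bot | the east bank: the scan-bot, the sort-bot]
5. Farmer goes to the east bank with the drill-bot.  [the west bank: the cut-bot, the grip-bot, the lift-bot, the paint-bot | the east bank: the drill-bot, the scan-bot, the sort-bot]
6. Farmer goes back to the west bank alone.  [the west bank: the cut-bot, the grip-bot, the lift-bot, the paint-bot | the east bank: the drill-bot, the scan-bot, the sort-bot]
7. Farmer goes to the east bank with the cut-bot.  [the west bank: the grip-bot, the lift-bot, the paint-bot | the east bank: the cut-bot, the drill-bot, the scan-bot, the sort-bot]
8. Farmer goes back to the west bank alone.  [the west bank: the grip-bot, the lift-bot, the paint-bot | the east bank: the cut-bot, the drill-bot, the scan-bot, the sort-bot]
9. Farmer goes to the east bank with the grip-bot.  [the west bank: the lift-bot, the paint-bot | the east bank: the cut-bot, the drill-bot, the grip-bot, the scan-bot, the sort-bot]
10. Farmer goes back to the west bank alone.  [the west bank: the lift-bot, the paint-bot | the east bank: the cut-bot, the drill-bot, the grip-bot, the scan-bot, the sort-bot]
11. Farmer goes to the east bank with the lift-bot.  [the west bank: the paint-bot | the east bank: the cut-bot, the drill-bot, the grip-bot, the lift-bot, the scan-bot, the sort-bot]
12. Farmer goes back to the west bank alone.  [the west bank: the paint-bot | the east bank: the cut-bot, the drill-bot, the grip-bot, the lift-bot, the scan-bot, the sort-bot]
13. Farmer goes to the east bank with the paint-bot.  [the west bank: — | the east bank: the cut-bot, the drill-bot, the grip-bot, the lift-bot, the paint-bot, the scan-bot, the sort-bot]

Yes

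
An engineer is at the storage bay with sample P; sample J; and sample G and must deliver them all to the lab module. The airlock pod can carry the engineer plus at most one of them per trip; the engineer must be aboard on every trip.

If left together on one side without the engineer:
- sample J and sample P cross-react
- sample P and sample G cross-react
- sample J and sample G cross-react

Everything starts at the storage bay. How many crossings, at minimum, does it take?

impossible

Whatever the first load, the items left behind include a forbidden pair without the engineer. No opening move is safe, so no plan exists.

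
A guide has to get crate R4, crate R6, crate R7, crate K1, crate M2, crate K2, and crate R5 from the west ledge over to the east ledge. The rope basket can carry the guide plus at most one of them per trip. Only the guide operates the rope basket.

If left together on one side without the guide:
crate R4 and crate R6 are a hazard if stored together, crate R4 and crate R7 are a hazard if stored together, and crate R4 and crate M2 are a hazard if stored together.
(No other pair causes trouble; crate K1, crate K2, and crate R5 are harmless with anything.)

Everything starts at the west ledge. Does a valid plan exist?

No

Following every safe sequence of crossings from the start, the most of the 7 that can be at the east ledge as the rope basket arrives there on crossings 1, 3, 5, 7, 9 is 1, 2, 3, 4, 5 respectively; the best ever achieved is 5 of 7.
From crossing 11 on, no configuration arises that was not already reachable earlier: only 72 distinct safe configurations (who is on which side, and where the rope basket is) can ever be reached, none of them has everyone across, and every continuation just revisits them. So no valid plan exists.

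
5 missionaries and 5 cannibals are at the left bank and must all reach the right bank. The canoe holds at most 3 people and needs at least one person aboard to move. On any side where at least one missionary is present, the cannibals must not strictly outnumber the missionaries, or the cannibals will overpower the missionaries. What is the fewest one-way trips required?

11

Counting alone: each trip to the right bank takes at most 3 across and each return brings at least 1 back, so after t trips out (and t−1 returns) at most 3t − (t−1) of the 10 are across; that first reaches 10 at t = 5, so at least 9 crossings are needed.
The safety rule pushes this higher. Following every safe sequence of crossings, the most of the 10 that can be at the right bank as the canoe arrives there on crossing 9 is 9 — never all 10.
So no plan with fewer than 11 crossings exists, and this one achieves 11:
1. 2 cannibals → the right bank.  (the left bank: 5M 3C; the right bank: 0M 2C)
2. 1 cannibal ← the left bank.  (the left bank: 5M 4C; the right bank: 0M 1C)
3. 3 cannibals → the right bank.  (the left bank: 5M 1C; the right bank: 0M 4C)
4. 1 cannibal ← the left bank.  (the left bank: 5M 2C; the right bank: 0M 3C)
5. 3 missionaries → the right bank.  (the left bank: 2M 2C; the right bank: 3M 3C)
6. 1 missionary and 1 cannibal ← the left bank.  (the left bank: 3M 3C; the right bank: 2M 2C)
7. 3 missionaries → the right bank.  (the left bank: 0M 3C; the right bank: 5M 2C)
8. 1 cannibal ← the left bank.  (the left bank: 0M 4C; the right bank: 5M 1C)
9. 2 cannibals → the right bank.  (the left bank: 0M 2C; the right bank: 5M 3C)
10. 1 cannibal ← the left bank.  (the left bank: 0M 3C; the right bank: 5M 2C)
11. 3 cannibals → the right bank.  (the left bank: 0M 0C; the right bank: 5M 5C)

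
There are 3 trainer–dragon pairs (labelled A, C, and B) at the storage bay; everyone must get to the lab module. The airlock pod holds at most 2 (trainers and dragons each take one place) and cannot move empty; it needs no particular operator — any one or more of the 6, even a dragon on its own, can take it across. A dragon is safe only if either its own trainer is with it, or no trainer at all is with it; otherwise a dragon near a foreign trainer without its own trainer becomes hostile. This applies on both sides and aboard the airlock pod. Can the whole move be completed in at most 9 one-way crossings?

Counting alone: each trip to the lab module takes at most 2 across and each return brings at least 1 back, so after t trips out (and t−1 returns) at most 2t − (t−1) of the 6 are across; that first reaches 6 at t = 5, so at least 9 crossings are needed.
The safety rule pushes this higher. Following every safe sequence of crossings, the most of the 6 that can be at the lab module as the airlock pod arrives there on crossing 9 is 5 — never all 6.
So the move cannot be finished within 9 crossings. (The shortest complete plan takes 11:)
1. dragon A and trainer A cross → the lab module.
2. trainer A crosses ← the storage bay.
3. dragon B and dragon C cross → the lab module.
4. dragon A crosses ← the storage bay.
5. trainer B and trainer C cross → the lab module.
6. dragon C and trainer C cross ← the storage bay.
7. trainer A and trainer C cross → the lab module.
8. dragon B crosses ← the storage bay.
9. dragon A and dragon C cross → the lab module.
10. trainer B crosses ← the storage bay.
11. dragon B and trainer B cross → the lab module.

No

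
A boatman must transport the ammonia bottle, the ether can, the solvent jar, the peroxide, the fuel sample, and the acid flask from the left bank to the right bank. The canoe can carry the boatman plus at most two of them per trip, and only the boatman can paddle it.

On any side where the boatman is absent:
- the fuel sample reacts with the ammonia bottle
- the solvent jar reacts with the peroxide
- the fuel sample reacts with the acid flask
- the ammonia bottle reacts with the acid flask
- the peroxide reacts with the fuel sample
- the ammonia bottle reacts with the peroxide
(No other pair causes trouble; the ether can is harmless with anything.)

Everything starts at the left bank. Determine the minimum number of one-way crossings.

Whatever the first load, the items left behind include a forbidden pair without the boatman. No opening move is safe, so no plan exists.

impossible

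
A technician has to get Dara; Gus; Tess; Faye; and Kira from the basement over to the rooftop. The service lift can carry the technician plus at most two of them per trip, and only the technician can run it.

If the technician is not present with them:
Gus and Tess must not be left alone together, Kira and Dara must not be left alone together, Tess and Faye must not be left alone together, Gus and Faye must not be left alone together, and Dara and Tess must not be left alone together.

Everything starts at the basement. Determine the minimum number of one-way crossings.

impossible

Whatever the first load, the items left behind include a forbidden pair without the technician. No opening move is safe, so no plan exists.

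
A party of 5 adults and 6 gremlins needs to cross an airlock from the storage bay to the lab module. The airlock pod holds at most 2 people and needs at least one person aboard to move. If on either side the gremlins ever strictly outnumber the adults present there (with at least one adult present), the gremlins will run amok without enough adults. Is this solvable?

The gremlins already outnumber the adults at the storage bay before anyone moves, so the starting position itself is disallowed.

No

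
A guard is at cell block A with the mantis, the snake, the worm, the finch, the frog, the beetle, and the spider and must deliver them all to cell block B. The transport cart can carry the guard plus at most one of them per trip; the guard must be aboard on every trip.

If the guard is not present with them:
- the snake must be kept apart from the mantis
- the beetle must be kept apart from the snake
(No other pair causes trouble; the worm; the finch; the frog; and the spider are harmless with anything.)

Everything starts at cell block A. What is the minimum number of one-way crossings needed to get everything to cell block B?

Counting alone: the guard can take at most 1 across per trip to cell block B, so moving all 7 needs at least 7 loaded trips out, with a return between consecutive ones — at least 13 crossings.
The safety rule pushes this higher. Following every safe sequence of crossings, the most of the 7 that can be at cell block B as the transport cart arrives there on crossing 13 is 6 — never all 7.
So no plan with fewer than 15 crossings exists, and this one achieves 15:
1. Guard goes to cell block B with the snake.  [cell block A: the beetle, the finch, the frog, the mantis, the spider, the worm | cell block B: the snake]
2. Guard goes back to cell block A alone.  [cell block A: the beetle, the finch, the frog, the mantis, the spider, the worm | cell block B: the snake]
3. Guard goes to cell block B with the mantis.  [cell block A: the beetle, the finch, the frog, the spider, the worm | cell block B: the mantis, the snake]
4. Guard goes back to cell block A with the snake.  [cell block A: the beetle, the finch, the frog, the snake, the spider, the worm | cell block B: the mantis]
5. Guard goes to cell block B with the beetle.  [cell block A: the finch, the frog, the snake, the spider, the worm | cell block B: the beetle, the mantis]
6. Guard goes back to cell block A alone.  [cell block A: the finch, the frog, the snake, the spider, the worm | cell block B: the beetle, the mantis]
7. Guard goes to cell block B with the worm.  [cell block A: the finch, the frog, the snake, the spider | cell block B: the beetle, the mantis, the worm]
8. Guard goes back to cell block A alone.  [cell block A: the finch, the frog, the snake, the spider | cell block B: the beetle, the mantis, the worm]
9. Guard goes to cell block B with the finch.  [cell block A: the frog, the snake, the spider | cell block B: the beetle, the finch, the mantis, the worm]
10. Guard goes back to cell block A alone.  [cell block A: the frog, the snake, the spider | cell block B: the beetle, the finch, the mantis, the worm]
11. Guard goes to cell block B with the frog.  [cell block A: the snake, the spider | cell block B: the beetle, the finch, the frog, the mantis, the worm]
12. Guard goes back to cell block A alone.  [cell block A: the snake, the spider | cell block B: the beetle, the finch, the frog, the mantis, the worm]
13. Guard goes to cell block B with the spider.  [cell block A: the snake | cell block B: the beetle, the finch, the frog, the mantis, the spider, the worm]
14. Guard goes back to cell block A alone.  [cell block A: the snake | cell block B: the beetle, the finch, the frog, the mantis, the spider, the worm]
15. Guard goes to cell block B with the snake.  [cell block A: — | cell block B: the beetle, the finch, the frog, the mantis, the snake, the spider, the worm]

15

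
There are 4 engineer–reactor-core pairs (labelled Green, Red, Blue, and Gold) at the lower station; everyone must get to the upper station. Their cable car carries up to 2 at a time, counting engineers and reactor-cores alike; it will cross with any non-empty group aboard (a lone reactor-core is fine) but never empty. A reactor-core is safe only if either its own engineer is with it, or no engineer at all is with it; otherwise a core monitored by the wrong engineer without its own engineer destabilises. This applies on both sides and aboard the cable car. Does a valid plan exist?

Following every safe sequence of crossings from the start, the most of the 8 that can be at the upper station as the cable car arrives there on crossings 1, 3, 5 is 2, 3, 4 respectively; the best ever achieved is 4 of 8.
From crossing 7 on, no configuration arises that was not already reachable earlier: only 44 distinct safe configurations (who is on which side, and where the cable car is) can ever be reached, none of them has everyone across, and every continuation just revisits them. So no valid plan exists.

No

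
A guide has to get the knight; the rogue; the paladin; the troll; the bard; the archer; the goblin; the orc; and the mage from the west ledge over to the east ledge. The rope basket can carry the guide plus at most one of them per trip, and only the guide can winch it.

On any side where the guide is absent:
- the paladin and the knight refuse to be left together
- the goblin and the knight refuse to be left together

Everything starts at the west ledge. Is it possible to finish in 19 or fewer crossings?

Yes — this plan uses 19 crossings (≤ 19):
1. Guide goes to the east ledge with the knight.  [the west ledge: the archer, the bard, the goblin, the mage, the orc, the paladin, the rogue, the troll | the east ledge: the knight]
2. Guide goes back to the west ledge alone.  [the west ledge: the archer, the bard, the goblin, the mage, the orc, the paladin, the rogue, the troll | the east ledge: the knight]
3. Guide goes to the east ledge with the rogue.  [the west ledge: the archer, the bard, the goblin, the mage, the orc, the paladin, the troll | the east ledge: the knight, the rogue]
4. Guide goes back to the west ledge alone.  [the west ledge: the archer, the bard, the goblin, the mage, the orc, the paladin, the troll | the east ledge: the knight, the rogue]
5. Guide goes to the east ledge with the paladin.  [the west ledge: the archer, the bard, the goblin, the mage, the orc, the troll | the east ledge: the knight, the paladin, the rogue]
6. Guide goes back to the west ledge with the knight.  [the west ledge: the archer, the bard, the goblin, the knight, the mage, the orc, the troll | the east ledge: the paladin, the rogue]
7. Guide goes to the east ledge with the goblin.  [the west ledge: the archer, the bard, the knight, the mage, the orc, the troll | the east ledge: the goblin, the paladin, the rogue]
8. Guide goes back to the west ledge alone.  [the west ledge: the archer, the bard, the knight, the mage, the orc, the troll | the east ledge: the goblin, the paladin, the rogue]
9. Guide goes to the east ledge with the troll.  [the west ledge: the archer, the bard, the knight, the mage, the orc | the east ledge: the goblin, the paladin, the rogue, the troll]
10. Guide goes back to the west ledge alone.  [the west ledge: the archer, the bard, the knight, the mage, the orc | the east ledge: the goblin, the paladin, the rogue, the troll]
11. Guide goes to the east ledge with the bard.  [the west ledge: the archer, the knight, the mage, the orc | the east ledge: the bard, the goblin, the paladin, the rogue, the troll]
12. Guide goes back to the west ledge alone.  [the west ledge: the archer, the knight, the mage, the orc | the east ledge: the bard, the goblin, the paladin, the rogue, the troll]
13. Guide goes to the east ledge with the archer.  [the west ledge: the knight, the mage, the orc | the east ledge: the archer, the bard, the goblin, the paladin, the rogue, the troll]
14. Guide goes back to the west ledge alone.  [the west ledge: the knight, the mage, the orc | the east ledge: the archer, the bard, the goblin, the paladin, the rogue, the troll]
15. Guide goes to the east ledge with the orc.  [the west ledge: the knight, the mage | the east ledge: the archer, the bard, the goblin, the orc, the paladin, the rogue, the troll]
16. Guide goes back to the west ledge alone.  [the west ledge: the knight, the mage | the east ledge: the archer, the bard, the goblin, the orc, the paladin, the rogue, the troll]
17. Guide goes to the east ledge with the mage.  [the west ledge: the knight | the east ledge: the archer, the bard, the goblin, the mage, the orc, the paladin, the rogue, the troll]
18. Guide goes back to the west ledge alone.  [the west ledge: the knight | the east ledge: the archer, the bard, the goblin, the mage, the orc, the paladin, the rogue, the troll]
19. Guide goes to the east ledge with the knight.  [the west ledge: — | the east ledge: the archer, the bard, the goblin, the knight, the mage, the orc, the paladin, the rogue, the troll]

Yes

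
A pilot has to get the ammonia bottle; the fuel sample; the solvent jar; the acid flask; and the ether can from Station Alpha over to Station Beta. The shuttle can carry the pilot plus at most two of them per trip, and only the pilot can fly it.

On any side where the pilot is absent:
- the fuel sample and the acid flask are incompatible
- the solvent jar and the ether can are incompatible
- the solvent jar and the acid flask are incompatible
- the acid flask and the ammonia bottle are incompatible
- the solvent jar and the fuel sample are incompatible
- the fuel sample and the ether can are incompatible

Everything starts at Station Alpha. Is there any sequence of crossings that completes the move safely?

Whatever the first load, the items left behind include a forbidden pair without the pilot. No opening move is safe, so no plan exists.

No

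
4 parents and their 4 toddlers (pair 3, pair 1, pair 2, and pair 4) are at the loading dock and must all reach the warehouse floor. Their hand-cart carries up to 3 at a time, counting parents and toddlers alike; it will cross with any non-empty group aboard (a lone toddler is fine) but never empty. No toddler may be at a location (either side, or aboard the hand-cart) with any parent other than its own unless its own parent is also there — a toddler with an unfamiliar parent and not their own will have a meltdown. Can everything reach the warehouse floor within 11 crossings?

Yes

Yes — this plan uses 9 crossings (≤ 11):
1. parent 3 and toddler 3 cross → the warehouse floor.
2. parent 3 crosses ← the loading dock.
3. parent 1, parent 3, and toddler 1 cross → the warehouse floor.
4. parent 3 and toddler 3 cross ← the loading dock.
5. parent 2, parent 3, and parent 4 cross → the warehouse floor.
6. toddler 1 crosses ← the loading dock.
7. toddler 1 and toddler 3 cross → the warehouse floor.
8. toddler 3 crosses ← the loading dock.
9. toddler 2, toddler 3, and toddler 4 cross → the warehouse floor.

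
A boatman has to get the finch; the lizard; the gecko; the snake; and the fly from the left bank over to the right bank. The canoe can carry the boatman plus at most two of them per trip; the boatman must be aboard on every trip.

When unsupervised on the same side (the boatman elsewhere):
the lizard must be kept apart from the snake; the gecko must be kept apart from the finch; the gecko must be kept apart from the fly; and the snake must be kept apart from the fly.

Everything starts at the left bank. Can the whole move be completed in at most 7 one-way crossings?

Yes

Yes — this plan uses 7 crossings (≤ 7):
1. Boatman goes to the right bank with the gecko and the snake.  [the left bank: the finch, the fly, the lizard | the right bank: the gecko, the snake]
2. Boatman goes back to the left bank alone.  [the left bank: the finch, the fly, the lizard | the right bank: the gecko, the snake]
3. Boatman goes to the right bank with the finch.  [the left bank: the fly, the lizard | the right bank: the finch, the gecko, the snake]
4. Boatman goes back to the left bank with the gecko.  [the left bank: the fly, the gecko, the lizard | the right bank: the finch, the snake]
5. Boatman goes to the right bank with the fly and the lizard.  [the left bank: the gecko | the right bank: the finch, the fly, the lizard, the snake]
6. Boatman goes back to the left bank with the snake.  [the left bank: the gecko, the snake | the right bank: the finch, the fly, the lizard]
7. Boatman goes to the right bank with the gecko and the snake.  [the left bank: — | the right bank: the finch, the fly, the gecko, the lizard, the snake]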